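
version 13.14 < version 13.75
True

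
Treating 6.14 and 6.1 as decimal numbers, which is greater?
6.14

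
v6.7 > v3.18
True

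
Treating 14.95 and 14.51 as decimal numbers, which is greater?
14.95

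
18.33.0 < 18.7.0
False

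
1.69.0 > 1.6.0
True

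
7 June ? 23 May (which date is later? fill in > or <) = >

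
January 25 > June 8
False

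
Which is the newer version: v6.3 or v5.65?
v6.3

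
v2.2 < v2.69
True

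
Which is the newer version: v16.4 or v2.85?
v16.4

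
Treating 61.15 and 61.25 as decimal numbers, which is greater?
61.25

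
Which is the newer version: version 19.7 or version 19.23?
version 19.23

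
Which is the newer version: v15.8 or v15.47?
v15.47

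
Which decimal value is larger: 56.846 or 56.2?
56.846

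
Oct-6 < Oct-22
True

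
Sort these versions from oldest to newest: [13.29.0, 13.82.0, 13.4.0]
[13.4.0, 13.29.0, 13.82.0]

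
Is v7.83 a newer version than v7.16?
Yes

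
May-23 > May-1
True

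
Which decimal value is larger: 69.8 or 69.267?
69.8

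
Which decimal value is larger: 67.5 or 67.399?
67.5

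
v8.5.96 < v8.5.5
False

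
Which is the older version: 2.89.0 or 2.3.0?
2.3.0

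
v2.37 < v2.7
False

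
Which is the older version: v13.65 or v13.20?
v13.20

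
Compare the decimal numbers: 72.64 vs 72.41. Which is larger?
72.64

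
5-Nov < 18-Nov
True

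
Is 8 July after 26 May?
Yes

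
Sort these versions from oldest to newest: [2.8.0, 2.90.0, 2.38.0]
[2.8.0, 2.38.0, 2.90.0]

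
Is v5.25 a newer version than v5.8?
Yes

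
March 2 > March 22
False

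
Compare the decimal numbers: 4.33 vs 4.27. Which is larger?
4.33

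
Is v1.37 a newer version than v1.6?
Yes. Version numbers are compared segment by segment as integers, not as decimals: minor version 37 > 6, so v1.37 > v1.6 (even though the decimal 1.37 < 1.6).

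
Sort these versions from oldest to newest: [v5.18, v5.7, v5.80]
[v5.7, v5.18, v5.80]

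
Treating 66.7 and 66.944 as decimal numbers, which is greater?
66.944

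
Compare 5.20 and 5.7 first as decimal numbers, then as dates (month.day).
As decimals: 5.20 < 5.7. As dates: 5/20 is later than 5/7 (day 20 > day 7).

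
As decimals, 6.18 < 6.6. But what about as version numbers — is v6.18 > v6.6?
True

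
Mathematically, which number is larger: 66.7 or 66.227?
66.7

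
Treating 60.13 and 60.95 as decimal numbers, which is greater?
60.95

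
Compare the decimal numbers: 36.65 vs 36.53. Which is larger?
36.65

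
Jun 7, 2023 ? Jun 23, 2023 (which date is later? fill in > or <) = <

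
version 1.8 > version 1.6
True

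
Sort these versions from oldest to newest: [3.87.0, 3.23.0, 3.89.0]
[3.23.0, 3.87.0, 3.89.0]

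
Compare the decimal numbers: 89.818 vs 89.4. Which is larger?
89.818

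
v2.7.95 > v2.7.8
True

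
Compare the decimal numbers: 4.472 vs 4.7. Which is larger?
4.7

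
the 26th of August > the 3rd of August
True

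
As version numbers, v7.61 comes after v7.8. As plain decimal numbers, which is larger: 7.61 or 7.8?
7.8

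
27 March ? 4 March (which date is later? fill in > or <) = >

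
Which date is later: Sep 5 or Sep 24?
Sep 24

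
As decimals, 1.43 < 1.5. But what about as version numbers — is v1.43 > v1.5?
True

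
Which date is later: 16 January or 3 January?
16 January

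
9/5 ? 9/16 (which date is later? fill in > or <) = <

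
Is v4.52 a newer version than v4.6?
Yes. Version numbers are compared segment by segment as integers, not as decimals: minor version 52 > 6, so v4.52 > v4.6 (even though the decimal 4.52 < 4.6).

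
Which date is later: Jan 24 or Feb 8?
Feb 8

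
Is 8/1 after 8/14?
No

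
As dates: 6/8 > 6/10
False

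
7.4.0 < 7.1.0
False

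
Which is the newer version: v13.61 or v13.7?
v13.61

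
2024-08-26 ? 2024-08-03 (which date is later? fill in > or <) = >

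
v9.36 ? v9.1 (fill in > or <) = >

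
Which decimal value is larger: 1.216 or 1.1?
1.216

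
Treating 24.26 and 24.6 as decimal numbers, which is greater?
24.6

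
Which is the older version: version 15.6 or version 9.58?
version 9.58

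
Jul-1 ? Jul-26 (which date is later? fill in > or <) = <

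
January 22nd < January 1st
False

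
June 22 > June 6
True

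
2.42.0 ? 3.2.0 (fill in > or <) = <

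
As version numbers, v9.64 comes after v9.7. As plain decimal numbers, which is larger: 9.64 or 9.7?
9.7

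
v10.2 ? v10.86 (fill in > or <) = <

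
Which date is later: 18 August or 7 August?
18 August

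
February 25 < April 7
True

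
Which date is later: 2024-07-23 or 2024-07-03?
2024-07-23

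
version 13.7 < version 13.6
False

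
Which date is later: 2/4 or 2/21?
2/21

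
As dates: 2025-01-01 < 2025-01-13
True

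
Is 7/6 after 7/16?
No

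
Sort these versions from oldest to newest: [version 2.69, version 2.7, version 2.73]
[version 2.7, version 2.69, version 2.73]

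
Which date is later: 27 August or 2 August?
27 August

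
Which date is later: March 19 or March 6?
March 19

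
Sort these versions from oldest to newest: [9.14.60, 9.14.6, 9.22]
[9.14.6, 9.14.60, 9.22]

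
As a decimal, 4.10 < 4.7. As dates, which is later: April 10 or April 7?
April 10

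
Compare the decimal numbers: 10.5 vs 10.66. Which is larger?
10.66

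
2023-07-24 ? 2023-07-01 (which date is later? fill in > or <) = >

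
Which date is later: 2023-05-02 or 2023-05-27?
2023-05-27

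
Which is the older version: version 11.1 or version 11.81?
version 11.1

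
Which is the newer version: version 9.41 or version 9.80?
version 9.80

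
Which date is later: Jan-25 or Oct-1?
Oct-1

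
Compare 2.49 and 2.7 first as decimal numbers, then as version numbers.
As decimals: 2.49 < 2.7. As versions: v2.49 > v2.7 (minor version 49 > 7).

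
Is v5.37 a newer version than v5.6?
Yes. Version numbers are compared segment by segment as integers, not as decimals: minor version 37 > 6, so v5.37 > v5.6 (even though the decimal 5.37 < 5.6).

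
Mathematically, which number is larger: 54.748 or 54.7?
54.748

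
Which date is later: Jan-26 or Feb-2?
Feb-2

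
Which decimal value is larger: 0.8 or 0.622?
0.8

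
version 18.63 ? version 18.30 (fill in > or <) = >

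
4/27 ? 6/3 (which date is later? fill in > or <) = <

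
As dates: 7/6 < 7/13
True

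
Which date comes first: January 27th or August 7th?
January 27th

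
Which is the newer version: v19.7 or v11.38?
v19.7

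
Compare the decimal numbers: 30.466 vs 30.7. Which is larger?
30.7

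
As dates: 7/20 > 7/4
True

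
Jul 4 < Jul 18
True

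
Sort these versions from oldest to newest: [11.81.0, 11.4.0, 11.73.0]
[11.4.0, 11.73.0, 11.81.0]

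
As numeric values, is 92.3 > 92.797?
False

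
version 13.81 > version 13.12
True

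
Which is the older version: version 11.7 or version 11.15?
version 11.7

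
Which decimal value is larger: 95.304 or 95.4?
95.4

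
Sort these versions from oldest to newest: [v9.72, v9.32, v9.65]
[v9.32, v9.65, v9.72]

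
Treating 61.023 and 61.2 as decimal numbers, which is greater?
61.2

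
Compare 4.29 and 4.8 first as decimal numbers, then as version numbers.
As decimals: 4.29 < 4.8. As versions: v4.29 > v4.8 (minor version 29 > 8).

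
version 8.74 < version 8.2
False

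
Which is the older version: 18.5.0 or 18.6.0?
18.5.0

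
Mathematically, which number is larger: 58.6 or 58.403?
58.6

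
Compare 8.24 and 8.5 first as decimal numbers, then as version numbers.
As decimals: 8.24 < 8.5. As versions: v8.24 > v8.5 (minor version 24 > 5).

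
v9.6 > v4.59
True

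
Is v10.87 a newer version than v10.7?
Yes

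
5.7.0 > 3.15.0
True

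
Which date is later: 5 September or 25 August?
5 September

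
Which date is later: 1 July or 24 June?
1 July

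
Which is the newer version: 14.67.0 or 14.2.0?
14.67.0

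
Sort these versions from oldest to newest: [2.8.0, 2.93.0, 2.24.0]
[2.8.0, 2.24.0, 2.93.0]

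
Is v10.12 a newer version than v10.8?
Yes. Version numbers are compared segment by segment as integers, not as decimals: minor version 12 > 8, so v10.12 > v10.8 (even though the decimal 10.12 < 10.8).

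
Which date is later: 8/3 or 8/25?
8/25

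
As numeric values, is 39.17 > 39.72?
False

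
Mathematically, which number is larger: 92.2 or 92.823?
92.823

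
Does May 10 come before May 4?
No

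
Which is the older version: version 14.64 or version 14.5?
version 14.5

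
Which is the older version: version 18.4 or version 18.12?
version 18.4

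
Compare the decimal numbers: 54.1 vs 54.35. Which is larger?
54.35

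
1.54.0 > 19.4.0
False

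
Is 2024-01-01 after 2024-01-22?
No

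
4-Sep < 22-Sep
True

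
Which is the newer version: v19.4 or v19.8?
v19.8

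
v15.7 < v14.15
False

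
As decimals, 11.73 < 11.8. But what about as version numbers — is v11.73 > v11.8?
True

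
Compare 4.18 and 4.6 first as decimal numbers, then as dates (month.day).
As decimals: 4.18 < 4.6. As dates: 4/18 is later than 4/6 (day 18 > day 6).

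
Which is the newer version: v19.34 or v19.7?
v19.34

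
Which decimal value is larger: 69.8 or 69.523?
69.8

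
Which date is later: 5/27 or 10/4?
10/4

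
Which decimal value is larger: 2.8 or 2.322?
2.8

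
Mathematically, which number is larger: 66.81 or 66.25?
66.81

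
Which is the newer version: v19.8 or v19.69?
v19.69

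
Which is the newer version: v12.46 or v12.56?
v12.56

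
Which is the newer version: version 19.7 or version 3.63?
version 19.7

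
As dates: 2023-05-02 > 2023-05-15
False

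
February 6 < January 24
False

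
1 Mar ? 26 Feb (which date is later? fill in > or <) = >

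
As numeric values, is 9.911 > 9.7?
True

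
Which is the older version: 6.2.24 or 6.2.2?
6.2.2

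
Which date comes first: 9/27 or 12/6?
9/27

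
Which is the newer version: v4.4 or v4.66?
v4.66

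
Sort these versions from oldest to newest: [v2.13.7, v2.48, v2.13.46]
[v2.13.7, v2.13.46, v2.48]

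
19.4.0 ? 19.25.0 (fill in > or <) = <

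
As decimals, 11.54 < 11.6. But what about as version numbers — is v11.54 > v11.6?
True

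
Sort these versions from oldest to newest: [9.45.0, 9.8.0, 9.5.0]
[9.5.0, 9.8.0, 9.45.0]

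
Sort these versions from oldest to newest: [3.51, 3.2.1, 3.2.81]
[3.2.1, 3.2.81, 3.51]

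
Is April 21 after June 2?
No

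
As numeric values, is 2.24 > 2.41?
False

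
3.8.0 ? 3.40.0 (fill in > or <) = <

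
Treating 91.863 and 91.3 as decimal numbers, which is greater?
91.863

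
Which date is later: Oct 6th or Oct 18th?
Oct 18th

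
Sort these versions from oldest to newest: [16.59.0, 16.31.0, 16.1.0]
[16.1.0, 16.31.0, 16.59.0]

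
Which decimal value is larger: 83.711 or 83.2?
83.711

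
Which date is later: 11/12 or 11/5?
11/12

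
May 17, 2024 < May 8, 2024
False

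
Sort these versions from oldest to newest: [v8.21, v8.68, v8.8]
[v8.8, v8.21, v8.68]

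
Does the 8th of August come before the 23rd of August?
Yes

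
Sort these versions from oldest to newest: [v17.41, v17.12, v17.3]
[v17.3, v17.12, v17.41]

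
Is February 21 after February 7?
Yes. Day 21 comes after day 7 in February — this is a date comparison, not a decimal one (the decimal 2.21 would be smaller than 2.7).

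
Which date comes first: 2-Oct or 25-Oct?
2-Oct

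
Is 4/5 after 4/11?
No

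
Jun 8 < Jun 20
True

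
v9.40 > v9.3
True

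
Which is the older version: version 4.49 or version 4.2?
version 4.2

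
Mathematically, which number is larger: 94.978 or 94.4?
94.978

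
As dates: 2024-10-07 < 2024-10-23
True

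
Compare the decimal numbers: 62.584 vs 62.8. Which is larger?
62.8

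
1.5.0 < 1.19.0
True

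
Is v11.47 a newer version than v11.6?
Yes. Version numbers are compared segment by segment as integers, not as decimals: minor version 47 > 6, so v11.47 > v11.6 (even though the decimal 11.47 < 11.6).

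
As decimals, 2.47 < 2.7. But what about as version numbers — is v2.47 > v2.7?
True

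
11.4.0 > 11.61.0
False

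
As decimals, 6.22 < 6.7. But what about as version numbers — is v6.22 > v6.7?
True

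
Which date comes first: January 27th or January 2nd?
January 2nd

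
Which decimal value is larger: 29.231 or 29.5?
29.5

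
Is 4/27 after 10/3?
No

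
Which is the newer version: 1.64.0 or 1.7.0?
1.64.0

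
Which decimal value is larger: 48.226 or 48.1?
48.226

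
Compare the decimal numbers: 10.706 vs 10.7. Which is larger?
10.706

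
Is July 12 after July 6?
Yes. Day 12 comes after day 6 in July — this is a date comparison, not a decimal one (the decimal 7.12 would be smaller than 7.6).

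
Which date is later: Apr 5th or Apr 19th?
Apr 19th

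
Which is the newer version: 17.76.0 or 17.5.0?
17.76.0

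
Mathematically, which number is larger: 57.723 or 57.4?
57.723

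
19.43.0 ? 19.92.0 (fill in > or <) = <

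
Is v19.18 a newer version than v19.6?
Yes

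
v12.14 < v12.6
False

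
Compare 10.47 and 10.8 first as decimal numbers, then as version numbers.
As decimals: 10.47 < 10.8. As versions: v10.47 > v10.8 (minor version 47 > 8).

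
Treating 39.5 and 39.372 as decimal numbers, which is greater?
39.5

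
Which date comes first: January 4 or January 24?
January 4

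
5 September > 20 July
True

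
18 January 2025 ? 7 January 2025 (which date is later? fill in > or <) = >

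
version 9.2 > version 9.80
False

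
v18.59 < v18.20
False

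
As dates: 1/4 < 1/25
True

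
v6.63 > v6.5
True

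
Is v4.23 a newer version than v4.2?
Yes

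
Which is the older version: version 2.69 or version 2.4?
version 2.4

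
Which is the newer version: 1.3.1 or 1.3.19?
1.3.19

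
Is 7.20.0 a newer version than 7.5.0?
Yes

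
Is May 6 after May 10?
No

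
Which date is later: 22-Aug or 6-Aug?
22-Aug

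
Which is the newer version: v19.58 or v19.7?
v19.58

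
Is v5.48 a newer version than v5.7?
Yes. Version numbers are compared segment by segment as integers, not as decimals: minor version 48 > 7, so v5.48 > v5.7 (even though the decimal 5.48 < 5.7).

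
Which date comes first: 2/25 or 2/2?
2/2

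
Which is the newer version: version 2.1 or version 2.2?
version 2.2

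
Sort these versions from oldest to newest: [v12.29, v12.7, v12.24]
[v12.7, v12.24, v12.29]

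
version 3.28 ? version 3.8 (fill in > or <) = >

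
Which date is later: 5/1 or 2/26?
5/1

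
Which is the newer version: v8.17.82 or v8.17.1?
v8.17.82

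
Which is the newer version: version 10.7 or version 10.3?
version 10.7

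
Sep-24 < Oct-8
True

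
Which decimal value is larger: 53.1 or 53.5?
53.5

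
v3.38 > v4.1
False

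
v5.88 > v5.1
True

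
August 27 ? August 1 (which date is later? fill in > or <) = >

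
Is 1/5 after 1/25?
No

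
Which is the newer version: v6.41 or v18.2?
v18.2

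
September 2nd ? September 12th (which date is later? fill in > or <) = <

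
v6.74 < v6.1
False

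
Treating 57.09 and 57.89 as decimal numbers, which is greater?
57.89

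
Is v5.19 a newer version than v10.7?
No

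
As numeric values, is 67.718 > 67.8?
False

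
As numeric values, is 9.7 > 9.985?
False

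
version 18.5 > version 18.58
False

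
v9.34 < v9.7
False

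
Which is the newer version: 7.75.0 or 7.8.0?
7.75.0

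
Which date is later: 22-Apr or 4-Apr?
22-Apr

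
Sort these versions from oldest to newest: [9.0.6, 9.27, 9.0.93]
[9.0.6, 9.0.93, 9.27]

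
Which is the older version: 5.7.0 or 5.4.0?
5.4.0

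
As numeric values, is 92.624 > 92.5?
True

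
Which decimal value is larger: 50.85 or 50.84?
50.85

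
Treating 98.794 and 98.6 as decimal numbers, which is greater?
98.794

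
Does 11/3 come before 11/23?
Yes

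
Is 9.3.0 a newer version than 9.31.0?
No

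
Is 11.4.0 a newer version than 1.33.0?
Yes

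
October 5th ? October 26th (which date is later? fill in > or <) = <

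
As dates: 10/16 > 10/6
True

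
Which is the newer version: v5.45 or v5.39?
v5.45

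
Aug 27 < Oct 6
True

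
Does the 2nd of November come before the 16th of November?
Yes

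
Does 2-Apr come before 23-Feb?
No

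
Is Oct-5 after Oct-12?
No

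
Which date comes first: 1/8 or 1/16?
1/8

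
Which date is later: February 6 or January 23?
February 6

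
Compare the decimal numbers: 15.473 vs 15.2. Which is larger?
15.473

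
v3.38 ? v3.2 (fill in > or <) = >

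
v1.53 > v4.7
False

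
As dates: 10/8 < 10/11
True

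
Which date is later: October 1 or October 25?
October 25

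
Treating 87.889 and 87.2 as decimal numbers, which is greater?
87.889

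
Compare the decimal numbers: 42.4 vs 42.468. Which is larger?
42.468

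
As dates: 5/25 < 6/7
True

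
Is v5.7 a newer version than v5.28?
No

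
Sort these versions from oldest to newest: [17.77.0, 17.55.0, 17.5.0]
[17.5.0, 17.55.0, 17.77.0]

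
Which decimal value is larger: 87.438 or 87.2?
87.438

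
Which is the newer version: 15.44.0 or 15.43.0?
15.44.0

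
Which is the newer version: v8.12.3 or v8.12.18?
v8.12.18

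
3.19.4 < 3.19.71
True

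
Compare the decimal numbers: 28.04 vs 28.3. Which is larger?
28.3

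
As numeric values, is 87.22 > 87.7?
False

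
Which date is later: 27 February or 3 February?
27 February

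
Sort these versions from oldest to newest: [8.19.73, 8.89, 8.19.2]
[8.19.2, 8.19.73, 8.89]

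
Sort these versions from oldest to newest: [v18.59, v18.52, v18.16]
[v18.16, v18.52, v18.59]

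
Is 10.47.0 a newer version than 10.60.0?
No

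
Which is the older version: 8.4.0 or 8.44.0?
8.4.0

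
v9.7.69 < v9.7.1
False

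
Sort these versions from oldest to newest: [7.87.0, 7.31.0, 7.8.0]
[7.8.0, 7.31.0, 7.87.0]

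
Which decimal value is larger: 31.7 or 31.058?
31.7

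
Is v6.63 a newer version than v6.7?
Yes. Version numbers are compared segment by segment as integers, not as decimals: minor version 63 > 7, so v6.63 > v6.7 (even though the decimal 6.63 < 6.7).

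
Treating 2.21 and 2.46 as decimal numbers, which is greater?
2.46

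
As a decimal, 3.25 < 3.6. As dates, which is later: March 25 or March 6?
March 25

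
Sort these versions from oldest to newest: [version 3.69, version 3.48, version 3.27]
[version 3.27, version 3.48, version 3.69]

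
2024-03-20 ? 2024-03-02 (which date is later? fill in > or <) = >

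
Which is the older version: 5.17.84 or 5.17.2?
5.17.2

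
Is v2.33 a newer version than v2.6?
Yes. Version numbers are compared segment by segment as integers, not as decimals: minor version 33 > 6, so v2.33 > v2.6 (even though the decimal 2.33 < 2.6).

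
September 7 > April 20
True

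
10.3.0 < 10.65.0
True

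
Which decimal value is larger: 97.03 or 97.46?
97.46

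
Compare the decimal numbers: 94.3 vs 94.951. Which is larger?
94.951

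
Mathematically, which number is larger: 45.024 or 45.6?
45.6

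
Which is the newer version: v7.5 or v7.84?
v7.84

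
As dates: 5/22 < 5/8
False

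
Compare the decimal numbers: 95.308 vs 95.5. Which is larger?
95.5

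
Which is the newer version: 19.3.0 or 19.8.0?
19.8.0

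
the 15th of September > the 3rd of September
True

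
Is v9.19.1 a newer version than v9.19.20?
No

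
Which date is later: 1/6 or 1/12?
1/12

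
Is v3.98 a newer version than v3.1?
Yes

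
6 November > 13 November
False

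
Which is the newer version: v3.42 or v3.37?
v3.42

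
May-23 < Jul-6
True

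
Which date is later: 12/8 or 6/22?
12/8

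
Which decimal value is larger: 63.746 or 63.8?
63.8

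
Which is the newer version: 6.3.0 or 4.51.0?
6.3.0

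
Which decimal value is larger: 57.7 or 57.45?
57.7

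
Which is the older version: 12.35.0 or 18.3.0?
12.35.0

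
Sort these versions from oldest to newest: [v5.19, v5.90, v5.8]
[v5.8, v5.19, v5.90]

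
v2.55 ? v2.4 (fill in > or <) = >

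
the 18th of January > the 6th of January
True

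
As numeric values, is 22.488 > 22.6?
False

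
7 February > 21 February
False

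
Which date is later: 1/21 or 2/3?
2/3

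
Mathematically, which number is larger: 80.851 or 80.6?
80.851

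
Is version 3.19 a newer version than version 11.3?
No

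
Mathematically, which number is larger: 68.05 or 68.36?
68.36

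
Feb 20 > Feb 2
True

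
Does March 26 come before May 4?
Yes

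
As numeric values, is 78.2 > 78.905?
False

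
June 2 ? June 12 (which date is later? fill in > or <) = <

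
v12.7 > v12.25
False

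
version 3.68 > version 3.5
True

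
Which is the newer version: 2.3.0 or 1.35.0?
2.3.0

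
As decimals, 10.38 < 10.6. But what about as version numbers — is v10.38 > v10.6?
True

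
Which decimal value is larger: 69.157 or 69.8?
69.8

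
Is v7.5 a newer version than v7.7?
No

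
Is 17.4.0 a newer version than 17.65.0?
No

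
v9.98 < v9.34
False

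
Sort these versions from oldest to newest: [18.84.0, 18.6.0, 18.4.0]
[18.4.0, 18.6.0, 18.84.0]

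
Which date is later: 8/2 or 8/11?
8/11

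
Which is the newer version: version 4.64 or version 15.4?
version 15.4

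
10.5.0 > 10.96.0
False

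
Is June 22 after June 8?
Yes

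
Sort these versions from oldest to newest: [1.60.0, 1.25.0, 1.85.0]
[1.25.0, 1.60.0, 1.85.0]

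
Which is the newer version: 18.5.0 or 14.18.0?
18.5.0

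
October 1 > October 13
False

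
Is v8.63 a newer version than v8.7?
Yes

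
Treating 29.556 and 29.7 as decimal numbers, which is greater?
29.7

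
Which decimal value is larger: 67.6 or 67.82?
67.82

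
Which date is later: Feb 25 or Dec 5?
Dec 5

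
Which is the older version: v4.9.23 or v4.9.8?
v4.9.8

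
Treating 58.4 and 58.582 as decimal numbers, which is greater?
58.582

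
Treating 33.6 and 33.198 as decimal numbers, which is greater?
33.6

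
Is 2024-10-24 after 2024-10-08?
Yes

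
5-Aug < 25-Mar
False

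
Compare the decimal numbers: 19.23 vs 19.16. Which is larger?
19.23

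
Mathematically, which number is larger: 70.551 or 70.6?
70.6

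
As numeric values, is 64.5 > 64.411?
True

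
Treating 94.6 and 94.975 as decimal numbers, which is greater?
94.975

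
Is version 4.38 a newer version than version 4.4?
Yes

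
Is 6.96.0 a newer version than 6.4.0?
Yes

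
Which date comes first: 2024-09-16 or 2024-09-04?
2024-09-04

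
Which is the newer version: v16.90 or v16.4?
v16.90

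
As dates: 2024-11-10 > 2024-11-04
True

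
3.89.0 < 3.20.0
False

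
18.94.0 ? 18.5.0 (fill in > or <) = >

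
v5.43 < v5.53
True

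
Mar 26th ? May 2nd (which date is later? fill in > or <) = <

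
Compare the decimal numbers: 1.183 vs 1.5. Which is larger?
1.5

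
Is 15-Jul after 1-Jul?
Yes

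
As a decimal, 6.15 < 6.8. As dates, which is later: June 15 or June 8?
June 15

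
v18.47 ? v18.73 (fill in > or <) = <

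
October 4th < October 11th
True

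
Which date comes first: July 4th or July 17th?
July 4th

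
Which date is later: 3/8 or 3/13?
3/13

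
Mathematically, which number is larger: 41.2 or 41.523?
41.523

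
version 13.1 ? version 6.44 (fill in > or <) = >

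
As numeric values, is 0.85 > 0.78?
True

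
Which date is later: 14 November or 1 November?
14 November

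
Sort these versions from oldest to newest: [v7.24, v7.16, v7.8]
[v7.8, v7.16, v7.24]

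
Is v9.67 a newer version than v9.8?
Yes. Version numbers are compared segment by segment as integers, not as decimals: minor version 67 > 8, so v9.67 > v9.8 (even though the decimal 9.67 < 9.8).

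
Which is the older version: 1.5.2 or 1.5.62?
1.5.2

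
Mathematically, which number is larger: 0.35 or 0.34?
0.35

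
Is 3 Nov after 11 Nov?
No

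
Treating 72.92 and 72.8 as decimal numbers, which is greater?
72.92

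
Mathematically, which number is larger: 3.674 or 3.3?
3.674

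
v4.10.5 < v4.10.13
True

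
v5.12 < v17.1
True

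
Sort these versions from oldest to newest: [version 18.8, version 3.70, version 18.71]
[version 3.70, version 18.8, version 18.71]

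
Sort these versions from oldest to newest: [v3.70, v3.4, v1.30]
[v1.30, v3.4, v3.70]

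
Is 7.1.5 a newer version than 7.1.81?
No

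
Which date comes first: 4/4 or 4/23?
4/4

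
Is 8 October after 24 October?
No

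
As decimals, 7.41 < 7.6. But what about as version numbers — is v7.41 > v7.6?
True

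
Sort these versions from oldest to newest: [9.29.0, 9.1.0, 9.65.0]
[9.1.0, 9.29.0, 9.65.0]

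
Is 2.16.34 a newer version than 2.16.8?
Yes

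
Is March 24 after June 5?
No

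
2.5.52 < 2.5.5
False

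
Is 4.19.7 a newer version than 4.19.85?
No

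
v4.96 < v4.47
False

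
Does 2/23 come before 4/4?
Yes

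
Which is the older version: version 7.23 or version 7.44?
version 7.23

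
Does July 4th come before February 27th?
No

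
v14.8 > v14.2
True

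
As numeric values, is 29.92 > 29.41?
True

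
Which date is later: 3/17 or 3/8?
3/17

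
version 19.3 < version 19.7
True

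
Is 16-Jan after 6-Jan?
Yes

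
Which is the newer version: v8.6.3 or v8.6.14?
v8.6.14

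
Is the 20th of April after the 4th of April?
Yes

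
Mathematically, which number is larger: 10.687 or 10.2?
10.687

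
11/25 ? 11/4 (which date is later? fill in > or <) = >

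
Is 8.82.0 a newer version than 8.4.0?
Yes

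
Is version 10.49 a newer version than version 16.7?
No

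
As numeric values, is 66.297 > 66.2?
True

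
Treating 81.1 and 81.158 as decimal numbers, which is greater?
81.158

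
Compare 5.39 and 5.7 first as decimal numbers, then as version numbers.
As decimals: 5.39 < 5.7. As versions: v5.39 > v5.7 (minor version 39 > 7).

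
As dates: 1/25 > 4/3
False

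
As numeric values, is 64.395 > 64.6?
False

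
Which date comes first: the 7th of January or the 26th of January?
the 7th of January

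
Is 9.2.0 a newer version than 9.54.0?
No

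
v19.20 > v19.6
True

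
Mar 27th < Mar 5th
False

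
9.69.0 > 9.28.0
True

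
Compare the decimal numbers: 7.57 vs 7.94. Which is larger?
7.94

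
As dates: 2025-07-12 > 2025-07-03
True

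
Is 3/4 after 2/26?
Yes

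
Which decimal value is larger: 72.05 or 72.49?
72.49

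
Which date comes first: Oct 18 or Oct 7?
Oct 7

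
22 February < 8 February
False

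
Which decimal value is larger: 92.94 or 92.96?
92.96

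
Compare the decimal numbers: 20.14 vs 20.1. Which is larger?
20.14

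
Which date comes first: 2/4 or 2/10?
2/4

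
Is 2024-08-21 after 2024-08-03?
Yes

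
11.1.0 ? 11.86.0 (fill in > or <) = <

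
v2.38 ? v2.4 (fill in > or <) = >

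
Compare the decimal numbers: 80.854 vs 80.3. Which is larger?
80.854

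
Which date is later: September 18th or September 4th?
September 18th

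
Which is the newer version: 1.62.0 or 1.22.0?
1.62.0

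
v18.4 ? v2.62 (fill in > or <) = >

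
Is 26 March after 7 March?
Yes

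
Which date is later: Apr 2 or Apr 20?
Apr 20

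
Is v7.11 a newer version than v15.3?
No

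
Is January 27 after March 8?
No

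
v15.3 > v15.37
False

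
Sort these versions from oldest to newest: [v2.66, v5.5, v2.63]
[v2.63, v2.66, v5.5]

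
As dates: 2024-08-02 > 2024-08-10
False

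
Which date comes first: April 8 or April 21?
April 8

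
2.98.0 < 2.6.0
False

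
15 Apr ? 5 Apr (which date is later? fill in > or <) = >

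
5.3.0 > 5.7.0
False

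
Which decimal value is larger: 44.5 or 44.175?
44.5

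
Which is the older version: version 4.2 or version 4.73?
version 4.2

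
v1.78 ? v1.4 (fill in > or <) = >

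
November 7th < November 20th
True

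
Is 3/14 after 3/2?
Yes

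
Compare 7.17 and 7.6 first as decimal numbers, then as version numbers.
As decimals: 7.17 < 7.6. As versions: v7.17 > v7.6 (minor version 17 > 6).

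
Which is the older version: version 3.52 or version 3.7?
version 3.7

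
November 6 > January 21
True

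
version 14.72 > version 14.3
True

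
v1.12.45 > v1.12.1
True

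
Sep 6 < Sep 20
True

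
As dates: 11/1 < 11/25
True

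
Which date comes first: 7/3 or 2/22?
2/22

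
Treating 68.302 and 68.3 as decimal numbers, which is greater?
68.302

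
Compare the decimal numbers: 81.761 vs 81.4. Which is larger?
81.761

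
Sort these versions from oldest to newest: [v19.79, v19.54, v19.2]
[v19.2, v19.54, v19.79]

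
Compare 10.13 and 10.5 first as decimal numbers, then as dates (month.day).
As decimals: 10.13 < 10.5. As dates: 10/13 is later than 10/5 (day 13 > day 5).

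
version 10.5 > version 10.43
False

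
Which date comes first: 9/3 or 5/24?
5/24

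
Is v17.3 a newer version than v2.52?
Yes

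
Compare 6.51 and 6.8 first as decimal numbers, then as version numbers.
As decimals: 6.51 < 6.8. As versions: v6.51 > v6.8 (minor version 51 > 8).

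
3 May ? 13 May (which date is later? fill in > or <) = <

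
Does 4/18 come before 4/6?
No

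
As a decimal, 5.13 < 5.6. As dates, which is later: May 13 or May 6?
May 13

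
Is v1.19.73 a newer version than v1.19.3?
Yes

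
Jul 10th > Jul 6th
True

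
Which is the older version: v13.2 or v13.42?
v13.2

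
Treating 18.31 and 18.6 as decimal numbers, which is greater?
18.6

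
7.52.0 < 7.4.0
False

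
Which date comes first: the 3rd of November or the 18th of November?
the 3rd of November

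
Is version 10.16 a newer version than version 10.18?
No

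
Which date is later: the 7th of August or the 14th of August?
the 14th of August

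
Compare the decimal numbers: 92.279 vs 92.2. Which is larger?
92.279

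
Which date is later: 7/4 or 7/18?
7/18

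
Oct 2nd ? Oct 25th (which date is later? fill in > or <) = <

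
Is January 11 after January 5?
Yes. Day 11 comes after day 5 in January — this is a date comparison, not a decimal one (the decimal 1.11 would be smaller than 1.5).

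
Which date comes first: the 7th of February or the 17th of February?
the 7th of February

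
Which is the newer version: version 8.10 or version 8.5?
version 8.10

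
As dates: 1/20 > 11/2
False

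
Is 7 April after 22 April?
No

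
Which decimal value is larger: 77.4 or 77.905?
77.905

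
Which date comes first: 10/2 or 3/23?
3/23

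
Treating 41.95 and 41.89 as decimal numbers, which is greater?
41.95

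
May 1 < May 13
True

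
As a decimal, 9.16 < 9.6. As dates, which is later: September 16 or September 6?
September 16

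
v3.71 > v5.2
False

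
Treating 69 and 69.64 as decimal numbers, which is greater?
69.64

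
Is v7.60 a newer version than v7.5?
Yes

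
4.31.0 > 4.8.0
True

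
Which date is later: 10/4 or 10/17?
10/17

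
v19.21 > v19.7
True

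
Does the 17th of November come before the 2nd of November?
No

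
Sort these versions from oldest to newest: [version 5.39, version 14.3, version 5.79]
[version 5.39, version 5.79, version 14.3]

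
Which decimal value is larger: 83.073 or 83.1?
83.1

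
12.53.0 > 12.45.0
True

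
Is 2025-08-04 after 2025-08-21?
No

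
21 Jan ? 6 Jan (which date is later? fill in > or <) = >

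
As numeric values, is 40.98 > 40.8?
True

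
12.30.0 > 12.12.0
True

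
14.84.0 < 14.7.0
False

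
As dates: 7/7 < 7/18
True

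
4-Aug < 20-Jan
False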